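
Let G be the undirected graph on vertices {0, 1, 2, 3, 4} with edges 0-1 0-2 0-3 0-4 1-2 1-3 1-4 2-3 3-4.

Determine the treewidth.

A width-3 tree decomposition is:
Bags: B1 = {0, 1, 3, 4}  B2 = {0, 1, 2, 3}
Tree: B1–B2
Each bag holds 4 vertices, so the decomposition has width 3, which upper-bounds the treewidth. Conversely, {0, 1, 2, 3} is a clique of size 4, and the vertices of any clique must share a bag in every tree decomposition; so some bag has ≥ 4 vertices and tw(G) ≥ 3. Combining the bounds, tw(G) = 3.

3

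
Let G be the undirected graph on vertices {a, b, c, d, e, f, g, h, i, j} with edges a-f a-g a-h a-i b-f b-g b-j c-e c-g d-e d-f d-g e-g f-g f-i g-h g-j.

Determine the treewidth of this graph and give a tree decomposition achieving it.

Treewidth 2.
One such decomposition:
Bags: B1 = {b, f, g}  B2 = {a, f, g}  B3 = {d, f, g}  B4 = {a, g, h}  B5 = {d, e, g}  B6 = {a, f, i}  B7 = {b, g, j}  B8 = {c, e, g}
Tree: B1–B2, B2–B3, B2–B4, B3–B5, B2–B6, B1–B7, B5–B8

Every bag has size at most 3, so the width is 3 − 1 = 2 and tw(G) ≤ 2. Conversely, {d, f, g} is a clique of size 3, and the vertices of any clique must share a bag in every tree decomposition; so some bag has ≥ 3 vertices and tw(G) ≥ 2. Hence tw(G) = 2 exactly.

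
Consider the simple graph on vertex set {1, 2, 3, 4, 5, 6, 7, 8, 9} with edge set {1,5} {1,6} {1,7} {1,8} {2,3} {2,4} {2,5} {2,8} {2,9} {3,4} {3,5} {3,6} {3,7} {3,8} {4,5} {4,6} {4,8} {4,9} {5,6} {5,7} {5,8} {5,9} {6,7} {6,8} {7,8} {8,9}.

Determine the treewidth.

A width-4 tree decomposition is:
Bags: B1 = {3, 4, 5, 6, 8}  B2 = {2, 3, 4, 5, 8}  B3 = {3, 5, 6, 7, 8}  B4 = {1, 5, 6, 7, 8}  B5 = {2, 4, 5, 8, 9}
Tree: B1–B2, B1–B3, B3–B4, B2–B5
Every bag has size at most 5, so the width is 5 − 1 = 4 and tw(G) ≤ 4. Conversely, {1, 5, 6, 7, 8} is a clique of size 5, and the vertices of any clique must share a bag in every tree decomposition; so some bag has ≥ 5 vertices and tw(G) ≥ 4. Therefore the treewidth is 4.

4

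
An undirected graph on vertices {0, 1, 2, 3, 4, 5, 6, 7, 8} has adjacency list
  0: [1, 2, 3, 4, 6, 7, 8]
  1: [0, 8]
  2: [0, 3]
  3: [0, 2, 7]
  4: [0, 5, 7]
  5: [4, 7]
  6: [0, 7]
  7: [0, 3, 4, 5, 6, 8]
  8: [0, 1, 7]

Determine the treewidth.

A width-2 tree decomposition is:
Bags: B1 = {0, 7, 8}  B2 = {0, 3, 7}  B3 = {0, 2, 3}  B4 = {0, 4, 7}  B5 = {0, 1, 8}  B6 = {0, 6, 7}  B7 = {4, 5, 7}
Tree: B1–B2, B2–B3, B2–B4, B1–B5, B2–B6, B4–B7
Every bag has size at most 3, so the width is 3 − 1 = 2 and tw(G) ≤ 2. On the other hand G contains the 3-clique {0, 1, 8}. A clique must lie in a single bag of any decomposition, so no decomposition can have width below 2. Hence tw(G) = 2 exactly.

2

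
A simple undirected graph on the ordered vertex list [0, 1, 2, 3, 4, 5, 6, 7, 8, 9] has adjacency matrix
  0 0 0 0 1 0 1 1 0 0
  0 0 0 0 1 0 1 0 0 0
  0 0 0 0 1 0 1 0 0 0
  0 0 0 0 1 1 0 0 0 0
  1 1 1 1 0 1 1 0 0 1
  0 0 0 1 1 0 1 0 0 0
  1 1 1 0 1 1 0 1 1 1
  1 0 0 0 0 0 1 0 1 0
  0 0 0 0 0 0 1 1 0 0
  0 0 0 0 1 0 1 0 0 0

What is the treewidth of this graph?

A width-2 tree decomposition is:
Bags: B1 = {4, 6, 9}  B2 = {4, 5, 6}  B3 = {0, 4, 6}  B4 = {1, 4, 6}  B5 = {0, 6, 7}  B6 = {6, 7, 8}  B7 = {3, 4, 5}  B8 = {2, 4, 6}
Tree: B1–B2, B2–B3, B2–B4, B3–B5, B5–B6, B2–B7, B3–B8
Every bag has size at most 3, so the width is 3 − 1 = 2 and tw(G) ≤ 2. On the other hand G contains the 3-clique {3, 4, 5}. A clique must lie in a single bag of any decomposition, so no decomposition can have width below 2. Combining the bounds, tw(G) = 2.

2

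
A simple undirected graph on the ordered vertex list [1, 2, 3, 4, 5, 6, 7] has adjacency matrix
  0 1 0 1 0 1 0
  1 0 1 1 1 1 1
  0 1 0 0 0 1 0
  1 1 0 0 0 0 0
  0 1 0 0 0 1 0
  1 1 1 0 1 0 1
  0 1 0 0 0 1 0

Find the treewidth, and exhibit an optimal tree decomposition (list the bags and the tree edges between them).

Each bag holds 3 vertices, so the decomposition has width 2, which upper-bounds the treewidth. Conversely, {1, 2, 4} is a clique of size 3, and the vertices of any clique must share a bag in every tree decomposition; so some bag has ≥ 3 vertices and tw(G) ≥ 2. Hence tw(G) = 2 exactly.

Treewidth 2.
Bags: B1 = {1, 2, 6}  B2 = {1, 2, 4}  B3 = {2, 5, 6}  B4 = {2, 6, 7}  B5 = {2, 3, 6}
Tree: B1–B2, B1–B3, B1–B4, B3–B5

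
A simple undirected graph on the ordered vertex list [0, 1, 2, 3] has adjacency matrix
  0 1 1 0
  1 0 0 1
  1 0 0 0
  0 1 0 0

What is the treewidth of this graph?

1

A width-1 tree decomposition is:
Bags: B1 = {1, 3}  B2 = {0, 1}  B3 = {0, 2}
Tree: B1–B2, B2–B3
Every bag has size at most 2, so the width is 2 − 1 = 1 and tw(G) ≤ 1. Any graph with an edge has treewidth ≥ 1, and G has the edge 3–1. Hence tw(G) = 1 exactly.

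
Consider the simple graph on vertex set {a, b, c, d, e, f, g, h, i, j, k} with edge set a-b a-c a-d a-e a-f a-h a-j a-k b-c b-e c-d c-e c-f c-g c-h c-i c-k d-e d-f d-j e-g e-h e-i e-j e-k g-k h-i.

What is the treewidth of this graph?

3

A width-3 tree decomposition is:
Bags: B1 = {a, c, d, e}  B2 = {a, c, e, k}  B3 = {a, b, c, e}  B4 = {a, c, d, f}  B5 = {a, d, e, j}  B6 = {c, e, g, k}  B7 = {a, c, e, h}  B8 = {c, e, h, i}
Tree: B1–B2, B1–B3, B1–B4, B1–B5, B2–B6, B1–B7, B7–B8
Every bag has size at most 4, so the width is 4 − 1 = 3 and tw(G) ≤ 3. For the lower bound, the 4 vertices {a, d, e, j} are pairwise adjacent, and any tree decomposition puts a clique entirely inside one bag — forcing width ≥ 3. Therefore the treewidth is 3.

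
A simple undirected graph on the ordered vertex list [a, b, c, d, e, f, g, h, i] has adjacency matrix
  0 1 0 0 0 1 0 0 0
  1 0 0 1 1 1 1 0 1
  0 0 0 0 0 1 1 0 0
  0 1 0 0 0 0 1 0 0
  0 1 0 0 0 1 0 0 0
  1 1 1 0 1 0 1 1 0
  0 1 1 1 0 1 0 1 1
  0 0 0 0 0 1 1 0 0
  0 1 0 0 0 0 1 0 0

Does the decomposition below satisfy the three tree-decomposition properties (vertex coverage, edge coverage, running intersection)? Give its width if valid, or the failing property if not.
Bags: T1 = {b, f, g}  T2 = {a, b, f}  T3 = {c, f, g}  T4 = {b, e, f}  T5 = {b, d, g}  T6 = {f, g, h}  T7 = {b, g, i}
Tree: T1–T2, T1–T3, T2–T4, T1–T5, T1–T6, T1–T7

Yes; width 2.

Vertex coverage: the bags together contain {a, b, c, d, e, f, g, h, i}, the full vertex set. Edge coverage: each edge of G has both endpoints in at least one bag. Running intersection: for every vertex, the bags containing it form a connected subtree. All three properties hold, so this is a valid tree decomposition of width max|bag| − 1 = 2, and hence tw(G) ≤ 2.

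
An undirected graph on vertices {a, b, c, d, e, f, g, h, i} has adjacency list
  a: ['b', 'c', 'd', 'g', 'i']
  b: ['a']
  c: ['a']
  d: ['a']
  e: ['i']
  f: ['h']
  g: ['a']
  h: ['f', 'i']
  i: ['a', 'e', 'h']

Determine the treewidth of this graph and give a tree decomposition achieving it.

Treewidth 1.
One optimal decomposition is:
Bags: B1 = {a, g}  B2 = {a, i}  B3 = {e, i}  B4 = {h, i}  B5 = {a, b}  B6 = {a, c}  B7 = {a, d}  B8 = {f, h}
Tree: B1–B2, B2–B3, B2–B4, B2–B5, B5–B6, B2–B7, B4–B8

Each bag holds 2 vertices, so the decomposition has width 1, which upper-bounds the treewidth. Since G has at least one edge (e.g. a–g), it is not an edgeless graph, so tw(G) ≥ 1. Hence tw(G) = 1 exactly.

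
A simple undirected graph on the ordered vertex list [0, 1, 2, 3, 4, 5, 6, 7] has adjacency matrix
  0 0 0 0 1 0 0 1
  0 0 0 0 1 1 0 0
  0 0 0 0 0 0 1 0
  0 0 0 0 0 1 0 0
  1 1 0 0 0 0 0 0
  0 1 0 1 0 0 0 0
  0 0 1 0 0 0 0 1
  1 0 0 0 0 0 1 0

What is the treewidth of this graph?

A width-1 tree decomposition is:
Bags: B1 = {2, 6}  B2 = {6, 7}  B3 = {0, 7}  B4 = {0, 4}  B5 = {1, 4}  B6 = {1, 5}  B7 = {3, 5}
Tree: B1–B2, B2–B3, B3–B4, B4–B5, B5–B6, B6–B7
The largest bag has 2 vertices, giving width 1; this decomposition certifies tw(G) ≤ 1. Any graph with an edge has treewidth ≥ 1, and G has the edge 2–6. The upper and lower bounds meet at 1, so that is the treewidth.

1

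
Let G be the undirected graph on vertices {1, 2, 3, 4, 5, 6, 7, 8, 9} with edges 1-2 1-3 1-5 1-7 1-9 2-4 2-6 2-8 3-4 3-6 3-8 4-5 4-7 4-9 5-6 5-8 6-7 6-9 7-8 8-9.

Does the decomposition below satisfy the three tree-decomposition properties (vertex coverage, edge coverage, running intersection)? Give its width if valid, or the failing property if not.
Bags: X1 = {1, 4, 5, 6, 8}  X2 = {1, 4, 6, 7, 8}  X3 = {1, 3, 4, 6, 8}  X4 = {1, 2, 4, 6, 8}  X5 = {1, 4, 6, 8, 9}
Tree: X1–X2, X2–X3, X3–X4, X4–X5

Vertex coverage: the bags together contain {1, 2, 3, 4, 5, 6, 7, 8, 9}, the full vertex set. Edge coverage: each edge of G has both endpoints in at least one bag. Running intersection: for every vertex, the bags containing it form a connected subtree. All three properties hold, so this is a valid tree decomposition of width max|bag| − 1 = 4, and hence tw(G) ≤ 4.

Yes; width 4.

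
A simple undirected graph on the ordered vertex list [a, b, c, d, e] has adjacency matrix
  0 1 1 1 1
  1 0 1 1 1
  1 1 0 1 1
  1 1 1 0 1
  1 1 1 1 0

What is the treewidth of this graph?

A width-4 tree decomposition is:
Bags: B1 = {a, b, c, d, e}
Tree: (single bag)
A single bag containing all 5 vertices is trivially a valid decomposition of width 4. For the lower bound, the 5 vertices {a, b, c, d, e} are pairwise adjacent, and any tree decomposition puts a clique entirely inside one bag — forcing width ≥ 4. Hence tw(G) = 4 exactly.

4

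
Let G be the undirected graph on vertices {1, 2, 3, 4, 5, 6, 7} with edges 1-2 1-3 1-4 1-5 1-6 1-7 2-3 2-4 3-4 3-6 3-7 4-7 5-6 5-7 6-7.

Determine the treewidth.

3

A width-3 tree decomposition is:
Bags: B1 = {1, 2, 3, 4}  B2 = {1, 3, 4, 7}  B3 = {1, 3, 6, 7}  B4 = {1, 5, 6, 7}
Tree: B1–B2, B2–B3, B3–B4
Every bag has size at most 4, so the width is 4 − 1 = 3 and tw(G) ≤ 3. Conversely, {1, 2, 3, 4} is a clique of size 4, and the vertices of any clique must share a bag in every tree decomposition; so some bag has ≥ 4 vertices and tw(G) ≥ 3. The upper and lower bounds meet at 3, so that is the treewidth.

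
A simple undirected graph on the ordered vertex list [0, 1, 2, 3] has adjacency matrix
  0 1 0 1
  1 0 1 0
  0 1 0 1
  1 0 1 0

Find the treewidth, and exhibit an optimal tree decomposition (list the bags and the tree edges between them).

Each bag holds 3 vertices, so the decomposition has width 2, which upper-bounds the treewidth. The edges 1–2–3–0–1 form a cycle, so G is not a tree and its treewidth is at least 2. The upper and lower bounds meet at 2, so that is the treewidth.

Treewidth 2.
Bags: B1 = {1, 2, 3}  B2 = {0, 1, 3}
Tree: B1–B2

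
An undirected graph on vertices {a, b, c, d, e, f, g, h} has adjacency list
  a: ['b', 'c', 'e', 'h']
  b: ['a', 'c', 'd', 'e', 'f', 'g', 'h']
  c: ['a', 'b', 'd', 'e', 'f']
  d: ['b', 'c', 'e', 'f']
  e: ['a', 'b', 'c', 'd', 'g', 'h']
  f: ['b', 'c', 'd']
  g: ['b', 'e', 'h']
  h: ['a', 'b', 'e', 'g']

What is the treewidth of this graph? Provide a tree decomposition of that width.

Each bag holds 4 vertices, so the decomposition has width 3, which upper-bounds the treewidth. On the other hand G contains the 4-clique {b, c, d, e}. A clique must lie in a single bag of any decomposition, so no decomposition can have width below 3. Hence tw(G) = 3 exactly.

Treewidth 3.
One optimal decomposition is:
Bags: B1 = {a, b, c, e}  B2 = {a, b, e, h}  B3 = {b, e, g, h}  B4 = {b, c, d, e}  B5 = {b, c, d, f}
Tree: B1–B2, B2–B3, B1–B4, B4–B5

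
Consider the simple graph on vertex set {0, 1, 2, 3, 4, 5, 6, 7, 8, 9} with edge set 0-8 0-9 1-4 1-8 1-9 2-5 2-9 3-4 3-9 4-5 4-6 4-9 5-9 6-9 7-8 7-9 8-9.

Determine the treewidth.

A width-2 tree decomposition is:
Bags: B1 = {1, 8, 9}  B2 = {1, 4, 9}  B3 = {7, 8, 9}  B4 = {4, 5, 9}  B5 = {2, 5, 9}  B6 = {0, 8, 9}  B7 = {4, 6, 9}  B8 = {3, 4, 9}
Tree: B1–B2, B1–B3, B2–B4, B4–B5, B1–B6, B4–B7, B4–B8
The largest bag has 3 vertices, giving width 2; this decomposition certifies tw(G) ≤ 2. Conversely, {0, 8, 9} is a clique of size 3, and the vertices of any clique must share a bag in every tree decomposition; so some bag has ≥ 3 vertices and tw(G) ≥ 2. The upper and lower bounds meet at 2, so that is the treewidth.

2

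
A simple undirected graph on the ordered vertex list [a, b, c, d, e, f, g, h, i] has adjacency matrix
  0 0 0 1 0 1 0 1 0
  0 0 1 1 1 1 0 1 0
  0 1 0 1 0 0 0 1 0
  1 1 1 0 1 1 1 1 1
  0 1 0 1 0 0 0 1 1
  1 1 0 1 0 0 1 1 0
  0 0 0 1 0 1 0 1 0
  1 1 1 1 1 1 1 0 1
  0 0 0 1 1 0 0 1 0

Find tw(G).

A width-3 tree decomposition is:
Bags: B1 = {b, d, e, h}  B2 = {b, d, f, h}  B3 = {d, e, h, i}  B4 = {b, c, d, h}  B5 = {a, d, f, h}  B6 = {d, f, g, h}
Tree: B1–B2, B1–B3, B1–B4, B2–B5, B5–B6
The largest bag has 4 vertices, giving width 3; this decomposition certifies tw(G) ≤ 3. On the other hand G contains the 4-clique {b, d, e, h}. A clique must lie in a single bag of any decomposition, so no decomposition can have width below 3. Combining the bounds, tw(G) = 3.

3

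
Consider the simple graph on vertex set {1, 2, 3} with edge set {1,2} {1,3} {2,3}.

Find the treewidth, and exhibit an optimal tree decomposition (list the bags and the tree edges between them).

A single bag containing all 3 vertices is trivially a valid decomposition of width 2. On the other hand G contains the 3-clique {1, 2, 3}. A clique must lie in a single bag of any decomposition, so no decomposition can have width below 2. The upper and lower bounds meet at 2, so that is the treewidth.

Treewidth 2.
One optimal decomposition is:
Bags: B1 = {1, 2, 3}
Tree: (single bag)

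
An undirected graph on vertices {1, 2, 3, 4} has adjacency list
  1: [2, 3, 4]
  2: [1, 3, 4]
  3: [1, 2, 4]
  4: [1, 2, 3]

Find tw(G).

A width-3 tree decomposition is:
Bags: B1 = {1, 2, 3, 4}
Tree: (single bag)
With just one bag of size 4, the width is 4 − 1 = 3, so tw(G) ≤ 3. On the other hand G contains the 4-clique {1, 2, 3, 4}. A clique must lie in a single bag of any decomposition, so no decomposition can have width below 3. Therefore the treewidth is 3.

3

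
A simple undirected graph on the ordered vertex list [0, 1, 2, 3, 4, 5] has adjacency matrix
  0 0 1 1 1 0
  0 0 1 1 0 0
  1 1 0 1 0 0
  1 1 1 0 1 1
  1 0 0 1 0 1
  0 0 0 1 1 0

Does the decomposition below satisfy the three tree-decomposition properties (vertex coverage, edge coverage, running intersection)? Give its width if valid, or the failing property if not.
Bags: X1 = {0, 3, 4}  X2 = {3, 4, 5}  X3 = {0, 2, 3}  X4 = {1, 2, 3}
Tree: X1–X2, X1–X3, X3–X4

Checking the three conditions: (i) the bags cover all of {0, 1, 2, 3, 4, 5}; (ii) for each edge, some bag contains both endpoints; (iii) the bags containing any fixed vertex form a subtree. All hold, so the decomposition is valid with width 3 − 1 = 2.

Yes; width 2.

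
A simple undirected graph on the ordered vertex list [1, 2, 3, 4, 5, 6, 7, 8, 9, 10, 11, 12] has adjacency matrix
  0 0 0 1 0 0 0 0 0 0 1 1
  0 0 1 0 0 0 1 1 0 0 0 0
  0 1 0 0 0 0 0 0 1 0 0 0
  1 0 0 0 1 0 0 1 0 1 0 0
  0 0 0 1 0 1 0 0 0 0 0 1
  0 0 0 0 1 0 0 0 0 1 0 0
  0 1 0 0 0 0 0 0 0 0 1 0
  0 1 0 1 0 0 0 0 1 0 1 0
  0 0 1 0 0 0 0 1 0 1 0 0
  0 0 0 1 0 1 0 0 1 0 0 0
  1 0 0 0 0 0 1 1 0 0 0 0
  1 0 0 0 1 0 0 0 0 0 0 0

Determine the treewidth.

A width-3 tree decomposition is:
Bags: B1 = {2, 3, 7, 11}  B2 = {2, 3, 8, 11}  B3 = {3, 8, 9, 11}  B4 = {1, 8, 9, 11}  B5 = {1, 4, 8, 9}  B6 = {1, 4, 9, 10}  B7 = {1, 4, 10, 12}  B8 = {4, 5, 10, 12}  B9 = {5, 6, 10, 12}
Tree: B1–B2, B2–B3, B3–B4, B4–B5, B5–B6, B6–B7, B7–B8, B8–B9
Each bag holds 4 vertices, so the decomposition has width 3, which upper-bounds the treewidth. For the lower bound: the 4 vertex sets {2,3,7}, {11}, {8}, {1,4,9,10} are disjoint, each induces a connected subgraph, and every pair is joined by at least one edge of G. Contracting each set to a single vertex therefore yields K_{4} as a minor, and since treewidth is minor-monotone, tw(G) ≥ tw(K_{4}) = 3. Combining the bounds, tw(G) = 3.

3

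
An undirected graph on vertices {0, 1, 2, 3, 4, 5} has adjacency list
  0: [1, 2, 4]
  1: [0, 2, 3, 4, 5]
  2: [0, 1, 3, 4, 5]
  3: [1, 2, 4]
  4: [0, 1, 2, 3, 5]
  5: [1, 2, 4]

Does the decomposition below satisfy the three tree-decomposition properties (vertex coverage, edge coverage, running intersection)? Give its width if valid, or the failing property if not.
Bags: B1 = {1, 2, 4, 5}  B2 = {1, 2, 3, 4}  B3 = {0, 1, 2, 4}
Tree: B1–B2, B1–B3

Yes; width 3.

Checking the three conditions: (i) the bags cover all of {0, 1, 2, 3, 4, 5}; (ii) for each edge, some bag contains both endpoints; (iii) the bags containing any fixed vertex form a subtree. All hold, so the decomposition is valid with width 4 − 1 = 3.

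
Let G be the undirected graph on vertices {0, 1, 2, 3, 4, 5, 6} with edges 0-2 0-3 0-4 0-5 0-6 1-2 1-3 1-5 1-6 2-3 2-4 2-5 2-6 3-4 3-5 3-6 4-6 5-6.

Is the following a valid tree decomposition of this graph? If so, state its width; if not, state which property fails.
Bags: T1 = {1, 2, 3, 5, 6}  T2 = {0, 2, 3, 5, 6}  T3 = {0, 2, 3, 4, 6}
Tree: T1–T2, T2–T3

Checking the three conditions: (i) the bags cover all of {0, 1, 2, 3, 4, 5, 6}; (ii) for each edge, some bag contains both endpoints; (iii) the bags containing any fixed vertex form a subtree. All hold, so the decomposition is valid with width 5 − 1 = 4.

Yes; width 4.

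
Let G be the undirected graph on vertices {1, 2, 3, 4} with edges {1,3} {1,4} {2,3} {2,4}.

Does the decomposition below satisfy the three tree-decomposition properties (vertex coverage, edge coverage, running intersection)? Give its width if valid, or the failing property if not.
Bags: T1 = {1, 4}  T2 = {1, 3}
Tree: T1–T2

No — vertex 2 appears in no bag.

A tree decomposition must satisfy three properties: every vertex lies in some bag; for every edge, both endpoints lie together in some bag; and for every vertex, the bags containing it form a connected subtree. Here vertex 2 appears in no bag, so the decomposition is invalid.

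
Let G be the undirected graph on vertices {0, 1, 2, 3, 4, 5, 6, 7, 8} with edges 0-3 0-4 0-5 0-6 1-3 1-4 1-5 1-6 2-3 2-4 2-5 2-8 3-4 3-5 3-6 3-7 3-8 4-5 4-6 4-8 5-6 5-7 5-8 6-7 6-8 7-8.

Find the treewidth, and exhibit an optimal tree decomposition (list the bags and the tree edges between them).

Treewidth 4.
Bags: B1 = {3, 5, 6, 7, 8}  B2 = {3, 4, 5, 6, 8}  B3 = {2, 3, 4, 5, 8}  B4 = {0, 3, 4, 5, 6}  B5 = {1, 3, 4, 5, 6}
Tree: B1–B2, B2–B3, B2–B4, B2–B5

The largest bag has 5 vertices, giving width 4; this decomposition certifies tw(G) ≤ 4. On the other hand G contains the 5-clique {2, 3, 4, 5, 8}. A clique must lie in a single bag of any decomposition, so no decomposition can have width below 4. Combining the bounds, tw(G) = 4.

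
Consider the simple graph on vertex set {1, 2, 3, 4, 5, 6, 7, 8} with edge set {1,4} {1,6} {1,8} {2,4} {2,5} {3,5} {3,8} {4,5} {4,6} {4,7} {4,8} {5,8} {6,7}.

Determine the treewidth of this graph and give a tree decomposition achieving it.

The largest bag has 3 vertices, giving width 2; this decomposition certifies tw(G) ≤ 2. For the lower bound, the 3 vertices {3, 5, 8} are pairwise adjacent, and any tree decomposition puts a clique entirely inside one bag — forcing width ≥ 2. Hence tw(G) = 2 exactly.

Treewidth 2.
One such decomposition:
Bags: B1 = {4, 5, 8}  B2 = {2, 4, 5}  B3 = {3, 5, 8}  B4 = {1, 4, 8}  B5 = {1, 4, 6}  B6 = {4, 6, 7}
Tree: B1–B2, B1–B3, B1–B4, B4–B5, B5–B6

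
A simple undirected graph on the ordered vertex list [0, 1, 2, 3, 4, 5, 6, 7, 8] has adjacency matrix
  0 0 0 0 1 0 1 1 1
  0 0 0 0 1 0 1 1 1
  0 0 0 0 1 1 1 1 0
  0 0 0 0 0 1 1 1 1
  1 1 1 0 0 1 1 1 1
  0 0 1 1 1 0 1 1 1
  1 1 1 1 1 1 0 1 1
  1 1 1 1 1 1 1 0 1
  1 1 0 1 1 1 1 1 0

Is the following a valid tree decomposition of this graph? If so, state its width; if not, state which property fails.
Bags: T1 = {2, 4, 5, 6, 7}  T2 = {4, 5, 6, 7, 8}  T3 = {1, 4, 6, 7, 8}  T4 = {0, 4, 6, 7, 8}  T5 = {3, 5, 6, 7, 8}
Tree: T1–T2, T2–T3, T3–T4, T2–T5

Yes; width 4.

Every vertex of G appears in some bag (union = {0, 1, 2, 3, 4, 5, 6, 7, 8}); every edge is covered by a bag; and for each vertex v the set of bags containing v is connected in the bag tree. The decomposition is therefore valid. The largest bag has 5 vertices, so the width is 4.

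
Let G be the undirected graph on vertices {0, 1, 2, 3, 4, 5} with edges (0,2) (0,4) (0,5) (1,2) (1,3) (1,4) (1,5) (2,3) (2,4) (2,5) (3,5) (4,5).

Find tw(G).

A width-3 tree decomposition is:
Bags: B1 = {1, 2, 4, 5}  B2 = {1, 2, 3, 5}  B3 = {0, 2, 4, 5}
Tree: B1–B2, B1–B3
The largest bag has 4 vertices, giving width 3; this decomposition certifies tw(G) ≤ 3. For the lower bound, the 4 vertices {0, 2, 4, 5} are pairwise adjacent, and any tree decomposition puts a clique entirely inside one bag — forcing width ≥ 3. Combining the bounds, tw(G) = 3.

3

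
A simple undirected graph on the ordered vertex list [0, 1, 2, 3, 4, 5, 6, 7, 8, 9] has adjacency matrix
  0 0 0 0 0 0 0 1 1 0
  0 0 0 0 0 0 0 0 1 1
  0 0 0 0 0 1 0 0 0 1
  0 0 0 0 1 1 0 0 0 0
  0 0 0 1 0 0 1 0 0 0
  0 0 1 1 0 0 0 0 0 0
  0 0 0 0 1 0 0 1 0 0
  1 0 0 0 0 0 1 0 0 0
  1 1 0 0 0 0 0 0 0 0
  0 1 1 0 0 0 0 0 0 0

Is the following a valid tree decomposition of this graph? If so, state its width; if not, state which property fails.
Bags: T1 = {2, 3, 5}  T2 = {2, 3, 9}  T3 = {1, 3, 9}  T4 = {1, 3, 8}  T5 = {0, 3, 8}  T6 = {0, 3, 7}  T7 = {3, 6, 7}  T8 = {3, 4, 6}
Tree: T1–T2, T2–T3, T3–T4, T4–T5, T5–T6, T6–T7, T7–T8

Checking the three conditions: (i) the bags cover all of {0, 1, 2, 3, 4, 5, 6, 7, 8, 9}; (ii) for each edge, some bag contains both endpoints; (iii) the bags containing any fixed vertex form a subtree. All hold, so the decomposition is valid with width 3 − 1 = 2.

Yes; width 2.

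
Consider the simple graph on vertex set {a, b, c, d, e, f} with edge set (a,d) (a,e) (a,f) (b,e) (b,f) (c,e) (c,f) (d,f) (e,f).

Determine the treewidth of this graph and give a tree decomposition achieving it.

Treewidth 2.
One optimal decomposition is:
Bags: B1 = {c, e, f}  B2 = {a, e, f}  B3 = {b, e, f}  B4 = {a, d, f}
Tree: B1–B2, B1–B3, B2–B4

The largest bag has 3 vertices, giving width 2; this decomposition certifies tw(G) ≤ 2. For the lower bound, the 3 vertices {a, d, f} are pairwise adjacent, and any tree decomposition puts a clique entirely inside one bag — forcing width ≥ 2. Hence tw(G) = 2 exactly.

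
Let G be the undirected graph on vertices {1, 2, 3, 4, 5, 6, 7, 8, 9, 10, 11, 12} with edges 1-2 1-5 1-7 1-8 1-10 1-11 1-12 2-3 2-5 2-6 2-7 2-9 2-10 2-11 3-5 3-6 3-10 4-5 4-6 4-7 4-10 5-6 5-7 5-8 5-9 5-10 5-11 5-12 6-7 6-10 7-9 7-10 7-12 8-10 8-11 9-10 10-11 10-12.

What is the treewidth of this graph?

4

A width-4 tree decomposition is:
Bags: B1 = {1, 5, 7, 10, 12}  B2 = {1, 2, 5, 7, 10}  B3 = {2, 5, 6, 7, 10}  B4 = {2, 3, 5, 6, 10}  B5 = {2, 5, 7, 9, 10}  B6 = {1, 2, 5, 10, 11}  B7 = {4, 5, 6, 7, 10}  B8 = {1, 5, 8, 10, 11}
Tree: B1–B2, B2–B3, B3–B4, B3–B5, B2–B6, B3–B7, B6–B8
Every bag has size at most 5, so the width is 5 − 1 = 4 and tw(G) ≤ 4. Conversely, {1, 5, 8, 10, 11} is a clique of size 5, and the vertices of any clique must share a bag in every tree decomposition; so some bag has ≥ 5 vertices and tw(G) ≥ 4. Hence tw(G) = 4 exactly.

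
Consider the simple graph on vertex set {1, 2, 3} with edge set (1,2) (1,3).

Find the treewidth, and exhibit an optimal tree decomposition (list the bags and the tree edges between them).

Each bag holds 2 vertices, so the decomposition has width 1, which upper-bounds the treewidth. Since G has at least one edge (e.g. 2–1), it is not an edgeless graph, so tw(G) ≥ 1. Combining the bounds, tw(G) = 1.

Treewidth 1.
One such decomposition:
Bags: B1 = {1, 2}  B2 = {1, 3}
Tree: B1–B2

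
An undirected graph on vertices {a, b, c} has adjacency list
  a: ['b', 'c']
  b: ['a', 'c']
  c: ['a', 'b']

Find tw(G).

A width-2 tree decomposition is:
Bags: B1 = {a, b, c}
Tree: (single bag)
A single bag containing all 3 vertices is trivially a valid decomposition of width 2. On the other hand G contains the 3-clique {a, b, c}. A clique must lie in a single bag of any decomposition, so no decomposition can have width below 2. The upper and lower bounds meet at 2, so that is the treewidth.

2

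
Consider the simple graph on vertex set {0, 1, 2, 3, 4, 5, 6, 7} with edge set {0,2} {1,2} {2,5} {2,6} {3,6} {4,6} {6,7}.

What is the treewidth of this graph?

1

A width-1 tree decomposition is:
Bags: B1 = {2, 6}  B2 = {1, 2}  B3 = {4, 6}  B4 = {0, 2}  B5 = {3, 6}  B6 = {2, 5}  B7 = {6, 7}
Tree: B1–B2, B1–B3, B1–B4, B1–B5, B1–B6, B5–B7
The largest bag has 2 vertices, giving width 1; this decomposition certifies tw(G) ≤ 1. G has an edge, so its treewidth is at least 1. Therefore the treewidth is 1.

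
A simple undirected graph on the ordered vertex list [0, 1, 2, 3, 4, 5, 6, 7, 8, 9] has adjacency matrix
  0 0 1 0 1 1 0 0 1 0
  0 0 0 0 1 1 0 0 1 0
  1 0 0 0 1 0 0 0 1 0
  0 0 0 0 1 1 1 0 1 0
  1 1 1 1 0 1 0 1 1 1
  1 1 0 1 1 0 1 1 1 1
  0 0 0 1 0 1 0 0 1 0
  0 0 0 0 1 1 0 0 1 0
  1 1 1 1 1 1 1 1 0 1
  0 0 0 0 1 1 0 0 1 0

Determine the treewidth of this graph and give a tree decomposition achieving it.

The largest bag has 4 vertices, giving width 3; this decomposition certifies tw(G) ≤ 3. Conversely, {0, 2, 4, 8} is a clique of size 4, and the vertices of any clique must share a bag in every tree decomposition; so some bag has ≥ 4 vertices and tw(G) ≥ 3. Therefore the treewidth is 3.

Treewidth 3.
Bags: B1 = {3, 5, 6, 8}  B2 = {3, 4, 5, 8}  B3 = {1, 4, 5, 8}  B4 = {4, 5, 8, 9}  B5 = {4, 5, 7, 8}  B6 = {0, 4, 5, 8}  B7 = {0, 2, 4, 8}
Tree: B1–B2, B2–B3, B2–B4, B2–B5, B4–B6, B6–B7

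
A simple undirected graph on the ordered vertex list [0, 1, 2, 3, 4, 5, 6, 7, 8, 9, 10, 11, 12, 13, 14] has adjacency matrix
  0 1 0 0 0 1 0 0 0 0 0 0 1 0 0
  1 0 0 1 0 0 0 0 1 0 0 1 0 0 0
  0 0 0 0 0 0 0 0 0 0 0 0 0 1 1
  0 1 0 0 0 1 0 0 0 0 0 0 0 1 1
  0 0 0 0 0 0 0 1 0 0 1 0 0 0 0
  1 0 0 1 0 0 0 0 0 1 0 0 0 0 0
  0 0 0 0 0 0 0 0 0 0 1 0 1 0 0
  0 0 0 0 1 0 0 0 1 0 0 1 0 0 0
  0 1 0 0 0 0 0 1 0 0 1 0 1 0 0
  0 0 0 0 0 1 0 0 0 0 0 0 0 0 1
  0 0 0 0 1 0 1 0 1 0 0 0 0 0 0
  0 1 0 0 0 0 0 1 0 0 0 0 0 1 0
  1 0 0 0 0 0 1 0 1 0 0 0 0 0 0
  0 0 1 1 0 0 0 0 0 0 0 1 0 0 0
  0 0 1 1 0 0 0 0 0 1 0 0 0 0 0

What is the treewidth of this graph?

3

A width-3 tree decomposition is:
Bags: B1 = {4, 6, 7, 10}  B2 = {6, 7, 8, 10}  B3 = {6, 7, 8, 12}  B4 = {7, 8, 11, 12}  B5 = {1, 8, 11, 12}  B6 = {0, 1, 11, 12}  B7 = {0, 1, 11, 13}  B8 = {0, 1, 3, 13}  B9 = {0, 3, 5, 13}  B10 = {2, 3, 5, 13}  B11 = {2, 3, 5, 14}  B12 = {2, 5, 9, 14}
Tree: B1–B2, B2–B3, B3–B4, B4–B5, B5–B6, B6–B7, B7–B8, B8–B9, B9–B10, B10–B11, B11–B12
Every bag has size at most 4, so the width is 4 − 1 = 3 and tw(G) ≤ 3. For the lower bound: the 4 vertex sets {4,6,10}, {7}, {8}, {0,1,11,12} are disjoint, each induces a connected subgraph, and every pair is joined by at least one edge of G. Contracting each set to a single vertex therefore yields K_{4} as a minor, and since treewidth is minor-monotone, tw(G) ≥ tw(K_{4}) = 3. Combining the bounds, tw(G) = 3.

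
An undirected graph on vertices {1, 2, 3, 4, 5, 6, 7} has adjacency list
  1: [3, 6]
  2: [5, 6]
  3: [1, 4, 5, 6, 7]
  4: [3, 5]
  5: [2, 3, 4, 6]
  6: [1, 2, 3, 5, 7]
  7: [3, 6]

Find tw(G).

A width-2 tree decomposition is:
Bags: B1 = {3, 6, 7}  B2 = {3, 5, 6}  B3 = {3, 4, 5}  B4 = {2, 5, 6}  B5 = {1, 3, 6}
Tree: B1–B2, B2–B3, B2–B4, B1–B5
The largest bag has 3 vertices, giving width 2; this decomposition certifies tw(G) ≤ 2. For the lower bound, the 3 vertices {2, 5, 6} are pairwise adjacent, and any tree decomposition puts a clique entirely inside one bag — forcing width ≥ 2. Combining the bounds, tw(G) = 2.

2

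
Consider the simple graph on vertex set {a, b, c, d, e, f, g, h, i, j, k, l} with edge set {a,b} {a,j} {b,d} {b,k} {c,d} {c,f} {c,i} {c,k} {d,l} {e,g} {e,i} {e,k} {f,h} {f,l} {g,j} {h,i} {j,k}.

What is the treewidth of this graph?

A width-3 tree decomposition is:
Bags: B1 = {f, h, i, l}  B2 = {c, f, i, l}  B3 = {c, d, i, l}  B4 = {c, d, e, i}  B5 = {c, d, e, k}  B6 = {b, d, e, k}  B7 = {b, e, g, k}  B8 = {b, g, j, k}  B9 = {a, b, g, j}
Tree: B1–B2, B2–B3, B3–B4, B4–B5, B5–B6, B6–B7, B7–B8, B8–B9
The largest bag has 4 vertices, giving width 3; this decomposition certifies tw(G) ≤ 3. For the lower bound: the 4 vertex sets {f,h,l}, {i}, {c}, {b,d,e,k} are disjoint, each induces a connected subgraph, and every pair is joined by at least one edge of G. Contracting each set to a single vertex therefore yields K_{4} as a minor, and since treewidth is minor-monotone, tw(G) ≥ tw(K_{4}) = 3. Hence tw(G) = 3 exactly.

3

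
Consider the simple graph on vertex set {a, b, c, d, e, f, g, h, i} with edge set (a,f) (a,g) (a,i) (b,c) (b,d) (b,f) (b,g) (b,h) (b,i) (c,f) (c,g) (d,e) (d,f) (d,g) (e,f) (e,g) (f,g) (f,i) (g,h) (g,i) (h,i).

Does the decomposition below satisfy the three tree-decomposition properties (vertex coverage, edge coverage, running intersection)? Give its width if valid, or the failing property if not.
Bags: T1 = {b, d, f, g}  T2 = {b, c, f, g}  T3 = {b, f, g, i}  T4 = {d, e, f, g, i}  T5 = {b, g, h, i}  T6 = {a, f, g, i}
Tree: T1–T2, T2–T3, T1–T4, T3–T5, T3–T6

A tree decomposition must satisfy three properties: every vertex lies in some bag; for every edge, both endpoints lie together in some bag; and for every vertex, the bags containing it form a connected subtree. Here bags containing vertex i are not connected in the tree, so the decomposition is invalid.

No — bags containing vertex i are not connected in the tree.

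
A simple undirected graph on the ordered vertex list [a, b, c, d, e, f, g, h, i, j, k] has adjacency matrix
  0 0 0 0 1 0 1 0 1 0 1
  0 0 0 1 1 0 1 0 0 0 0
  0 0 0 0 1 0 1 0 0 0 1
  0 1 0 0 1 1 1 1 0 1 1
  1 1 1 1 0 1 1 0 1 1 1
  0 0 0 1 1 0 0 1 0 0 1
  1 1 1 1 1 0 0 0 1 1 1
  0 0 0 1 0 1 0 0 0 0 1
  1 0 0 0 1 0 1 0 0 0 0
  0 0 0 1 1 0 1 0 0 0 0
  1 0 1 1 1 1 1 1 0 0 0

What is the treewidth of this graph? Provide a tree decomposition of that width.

The largest bag has 4 vertices, giving width 3; this decomposition certifies tw(G) ≤ 3. Conversely, {d, e, g, j} is a clique of size 4, and the vertices of any clique must share a bag in every tree decomposition; so some bag has ≥ 4 vertices and tw(G) ≥ 3. The upper and lower bounds meet at 3, so that is the treewidth.

Treewidth 3.
One optimal decomposition is:
Bags: B1 = {d, e, g, k}  B2 = {b, d, e, g}  B3 = {d, e, f, k}  B4 = {d, e, g, j}  B5 = {a, e, g, k}  B6 = {a, e, g, i}  B7 = {c, e, g, k}  B8 = {d, f, h, k}
Tree: B1–B2, B1–B3, B1–B4, B1–B5, B5–B6, B1–B7, B3–B8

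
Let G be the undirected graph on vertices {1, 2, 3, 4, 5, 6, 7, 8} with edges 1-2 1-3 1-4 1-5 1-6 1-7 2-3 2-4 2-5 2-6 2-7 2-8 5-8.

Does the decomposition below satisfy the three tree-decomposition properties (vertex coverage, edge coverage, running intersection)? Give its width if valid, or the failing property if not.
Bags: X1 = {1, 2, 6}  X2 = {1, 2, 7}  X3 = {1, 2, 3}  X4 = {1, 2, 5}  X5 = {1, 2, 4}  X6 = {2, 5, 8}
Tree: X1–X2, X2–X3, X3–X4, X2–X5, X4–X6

Checking the three conditions: (i) the bags cover all of {1, 2, 3, 4, 5, 6, 7, 8}; (ii) for each edge, some bag contains both endpoints; (iii) the bags containing any fixed vertex form a subtree. All hold, so the decomposition is valid with width 3 − 1 = 2.

Yes; width 2.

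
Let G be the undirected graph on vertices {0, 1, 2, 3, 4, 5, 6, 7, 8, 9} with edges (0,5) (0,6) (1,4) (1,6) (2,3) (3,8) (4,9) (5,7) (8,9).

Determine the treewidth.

A width-1 tree decomposition is:
Bags: B1 = {2, 3}  B2 = {3, 8}  B3 = {8, 9}  B4 = {4, 9}  B5 = {1, 4}  B6 = {1, 6}  B7 = {0, 6}  B8 = {0, 5}  B9 = {5, 7}
Tree: B1–B2, B2–B3, B3–B4, B4–B5, B5–B6, B6–B7, B7–B8, B8–B9
The largest bag has 2 vertices, giving width 1; this decomposition certifies tw(G) ≤ 1. G has an edge, so its treewidth is at least 1. The upper and lower bounds meet at 1, so that is the treewidth.

1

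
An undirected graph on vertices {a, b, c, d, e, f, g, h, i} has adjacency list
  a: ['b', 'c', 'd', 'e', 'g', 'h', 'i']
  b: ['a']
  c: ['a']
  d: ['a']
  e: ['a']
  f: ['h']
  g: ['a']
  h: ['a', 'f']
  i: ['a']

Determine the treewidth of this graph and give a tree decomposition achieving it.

Treewidth 1.
One such decomposition:
Bags: B1 = {a, e}  B2 = {a, h}  B3 = {a, g}  B4 = {f, h}  B5 = {a, i}  B6 = {a, d}  B7 = {a, b}  B8 = {a, c}
Tree: B1–B2, B2–B3, B2–B4, B1–B5, B2–B6, B3–B7, B7–B8

The largest bag has 2 vertices, giving width 1; this decomposition certifies tw(G) ≤ 1. G has an edge, so its treewidth is at least 1. Therefore the treewidth is 1.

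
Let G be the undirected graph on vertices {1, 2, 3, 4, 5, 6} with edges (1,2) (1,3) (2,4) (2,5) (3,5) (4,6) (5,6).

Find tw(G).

2

A width-2 tree decomposition is:
Bags: B1 = {4, 5, 6}  B2 = {2, 4, 5}  B3 = {2, 3, 5}  B4 = {1, 2, 3}
Tree: B1–B2, B2–B3, B3–B4
The largest bag has 3 vertices, giving width 2; this decomposition certifies tw(G) ≤ 2. For the lower bound, G contains the cycle 6–4–2–5–6, so G is not a forest; only forests have treewidth ≤ 1, hence tw(G) ≥ 2. Therefore the treewidth is 2.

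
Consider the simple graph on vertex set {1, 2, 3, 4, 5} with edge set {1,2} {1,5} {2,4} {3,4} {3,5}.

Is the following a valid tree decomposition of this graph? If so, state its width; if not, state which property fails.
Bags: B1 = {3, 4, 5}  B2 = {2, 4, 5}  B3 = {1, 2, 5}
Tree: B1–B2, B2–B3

Yes; width 2.

Checking the three conditions: (i) the bags cover all of {1, 2, 3, 4, 5}; (ii) for each edge, some bag contains both endpoints; (iii) the bags containing any fixed vertex form a subtree. All hold, so the decomposition is valid with width 3 − 1 = 2.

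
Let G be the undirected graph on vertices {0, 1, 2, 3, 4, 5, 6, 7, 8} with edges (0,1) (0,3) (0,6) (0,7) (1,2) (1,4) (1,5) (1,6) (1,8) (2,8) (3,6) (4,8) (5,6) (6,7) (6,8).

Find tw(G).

2

A width-2 tree decomposition is:
Bags: B1 = {1, 6, 8}  B2 = {0, 1, 6}  B3 = {1, 5, 6}  B4 = {0, 6, 7}  B5 = {1, 2, 8}  B6 = {1, 4, 8}  B7 = {0, 3, 6}
Tree: B1–B2, B1–B3, B2–B4, B1–B5, B5–B6, B2–B7
Each bag holds 3 vertices, so the decomposition has width 2, which upper-bounds the treewidth. Conversely, {1, 2, 8} is a clique of size 3, and the vertices of any clique must share a bag in every tree decomposition; so some bag has ≥ 3 vertices and tw(G) ≥ 2. Therefore the treewidth is 2.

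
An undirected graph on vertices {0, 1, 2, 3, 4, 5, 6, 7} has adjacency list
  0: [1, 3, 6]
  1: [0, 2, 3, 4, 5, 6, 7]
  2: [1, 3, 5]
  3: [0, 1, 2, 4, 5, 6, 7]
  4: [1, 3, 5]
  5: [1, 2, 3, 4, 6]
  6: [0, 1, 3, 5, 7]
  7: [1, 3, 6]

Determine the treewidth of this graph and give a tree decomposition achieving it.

Treewidth 3.
One such decomposition:
Bags: B1 = {1, 2, 3, 5}  B2 = {1, 3, 5, 6}  B3 = {0, 1, 3, 6}  B4 = {1, 3, 4, 5}  B5 = {1, 3, 6, 7}
Tree: B1–B2, B2–B3, B1–B4, B3–B5

Each bag holds 4 vertices, so the decomposition has width 3, which upper-bounds the treewidth. Conversely, {0, 1, 3, 6} is a clique of size 4, and the vertices of any clique must share a bag in every tree decomposition; so some bag has ≥ 4 vertices and tw(G) ≥ 3. The upper and lower bounds meet at 3, so that is the treewidth.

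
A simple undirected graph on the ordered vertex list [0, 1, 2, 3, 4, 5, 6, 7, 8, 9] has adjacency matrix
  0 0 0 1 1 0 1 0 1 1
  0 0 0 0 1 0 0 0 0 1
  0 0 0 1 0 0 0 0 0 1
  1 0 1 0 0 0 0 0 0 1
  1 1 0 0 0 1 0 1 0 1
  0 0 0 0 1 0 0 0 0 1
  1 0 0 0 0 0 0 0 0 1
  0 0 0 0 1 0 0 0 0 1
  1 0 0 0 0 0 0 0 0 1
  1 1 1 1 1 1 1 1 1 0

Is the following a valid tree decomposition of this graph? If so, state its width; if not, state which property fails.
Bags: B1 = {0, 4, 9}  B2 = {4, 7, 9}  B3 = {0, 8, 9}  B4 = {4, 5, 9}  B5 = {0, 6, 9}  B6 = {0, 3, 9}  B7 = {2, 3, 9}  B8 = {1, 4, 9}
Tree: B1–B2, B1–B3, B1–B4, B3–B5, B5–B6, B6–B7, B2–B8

Yes; width 2.

Vertex coverage: the bags together contain {0, 1, 2, 3, 4, 5, 6, 7, 8, 9}, the full vertex set. Edge coverage: each edge of G has both endpoints in at least one bag. Running intersection: for every vertex, the bags containing it form a connected subtree. All three properties hold, so this is a valid tree decomposition of width max|bag| − 1 = 2, and hence tw(G) ≤ 2.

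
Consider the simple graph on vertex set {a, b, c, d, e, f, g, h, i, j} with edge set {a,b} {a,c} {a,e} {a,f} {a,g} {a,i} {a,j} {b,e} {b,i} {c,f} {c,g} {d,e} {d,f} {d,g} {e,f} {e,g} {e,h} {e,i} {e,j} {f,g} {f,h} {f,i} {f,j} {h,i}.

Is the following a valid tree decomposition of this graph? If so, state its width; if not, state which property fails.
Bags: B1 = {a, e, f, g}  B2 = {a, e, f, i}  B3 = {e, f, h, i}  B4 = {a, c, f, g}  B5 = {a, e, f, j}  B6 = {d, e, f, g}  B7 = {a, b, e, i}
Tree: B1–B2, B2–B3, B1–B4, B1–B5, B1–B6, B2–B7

Yes; width 3.

Vertex coverage: the bags together contain {a, b, c, d, e, f, g, h, i, j}, the full vertex set. Edge coverage: each edge of G has both endpoints in at least one bag. Running intersection: for every vertex, the bags containing it form a connected subtree. All three properties hold, so this is a valid tree decomposition of width max|bag| − 1 = 3, and hence tw(G) ≤ 3.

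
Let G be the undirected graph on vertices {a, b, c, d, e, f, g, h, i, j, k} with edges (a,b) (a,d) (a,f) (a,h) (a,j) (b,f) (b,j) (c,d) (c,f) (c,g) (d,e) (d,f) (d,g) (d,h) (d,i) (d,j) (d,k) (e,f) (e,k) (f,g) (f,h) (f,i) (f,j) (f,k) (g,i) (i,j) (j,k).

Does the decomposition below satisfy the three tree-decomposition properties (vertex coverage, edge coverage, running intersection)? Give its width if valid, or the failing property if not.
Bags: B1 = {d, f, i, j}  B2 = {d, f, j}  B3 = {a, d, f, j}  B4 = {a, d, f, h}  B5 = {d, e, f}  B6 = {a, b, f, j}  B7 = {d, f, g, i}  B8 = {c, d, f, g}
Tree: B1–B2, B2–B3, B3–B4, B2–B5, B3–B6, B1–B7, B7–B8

A tree decomposition must satisfy three properties: every vertex lies in some bag; for every edge, both endpoints lie together in some bag; and for every vertex, the bags containing it form a connected subtree. Here vertex k appears in no bag, so the decomposition is invalid.

No — vertex k appears in no bag.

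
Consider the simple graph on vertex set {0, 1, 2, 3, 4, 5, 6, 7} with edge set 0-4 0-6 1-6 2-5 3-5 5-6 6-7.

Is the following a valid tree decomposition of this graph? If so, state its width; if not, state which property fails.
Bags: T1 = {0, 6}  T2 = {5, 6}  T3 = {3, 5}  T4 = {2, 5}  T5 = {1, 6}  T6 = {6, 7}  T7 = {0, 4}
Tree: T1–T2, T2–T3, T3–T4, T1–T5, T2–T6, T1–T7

Yes; width 1.

Checking the three conditions: (i) the bags cover all of {0, 1, 2, 3, 4, 5, 6, 7}; (ii) for each edge, some bag contains both endpoints; (iii) the bags containing any fixed vertex form a subtree. All hold, so the decomposition is valid with width 2 − 1 = 1.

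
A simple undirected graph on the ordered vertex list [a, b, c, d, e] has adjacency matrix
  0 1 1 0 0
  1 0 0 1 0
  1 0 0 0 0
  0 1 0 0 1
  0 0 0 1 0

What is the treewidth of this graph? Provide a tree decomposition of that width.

Treewidth 1.
Bags: B1 = {d, e}  B2 = {b, d}  B3 = {a, b}  B4 = {a, c}
Tree: B1–B2, B2–B3, B3–B4

Each bag holds 2 vertices, so the decomposition has width 1, which upper-bounds the treewidth. G has an edge, so its treewidth is at least 1. Combining the bounds, tw(G) = 1.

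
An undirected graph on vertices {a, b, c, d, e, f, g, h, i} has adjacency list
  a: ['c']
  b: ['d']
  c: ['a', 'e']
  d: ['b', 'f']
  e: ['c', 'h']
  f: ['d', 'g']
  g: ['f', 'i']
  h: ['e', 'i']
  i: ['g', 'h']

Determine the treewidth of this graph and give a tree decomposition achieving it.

The largest bag has 2 vertices, giving width 1; this decomposition certifies tw(G) ≤ 1. Since G has at least one edge (e.g. a–c), it is not an edgeless graph, so tw(G) ≥ 1. The upper and lower bounds meet at 1, so that is the treewidth.

Treewidth 1.
One such decomposition:
Bags: B1 = {a, c}  B2 = {c, e}  B3 = {e, h}  B4 = {h, i}  B5 = {g, i}  B6 = {f, g}  B7 = {d, f}  B8 = {b, d}
Tree: B1–B2, B2–B3, B3–B4, B4–B5, B5–B6, B6–B7, B7–B8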